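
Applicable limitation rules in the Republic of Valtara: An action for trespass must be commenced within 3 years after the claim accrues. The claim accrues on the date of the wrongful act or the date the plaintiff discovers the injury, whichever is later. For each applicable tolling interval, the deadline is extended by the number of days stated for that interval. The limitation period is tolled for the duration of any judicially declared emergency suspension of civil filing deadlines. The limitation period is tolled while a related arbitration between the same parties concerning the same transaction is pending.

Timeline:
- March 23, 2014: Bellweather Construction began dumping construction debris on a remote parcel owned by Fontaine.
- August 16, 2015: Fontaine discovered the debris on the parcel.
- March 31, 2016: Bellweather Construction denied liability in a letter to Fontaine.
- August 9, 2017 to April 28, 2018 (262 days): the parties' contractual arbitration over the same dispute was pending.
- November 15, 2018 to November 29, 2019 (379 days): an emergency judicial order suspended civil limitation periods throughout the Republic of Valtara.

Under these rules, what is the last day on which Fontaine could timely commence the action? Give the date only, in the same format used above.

Because discovery on August 16, 2015 post-dates the March 23, 2014 act, accrual under the later-of rule falls on August 16, 2015.
The untolled deadline — 3 years after August 16, 2015 — is August 16, 2018.
The period was tolled for 262 days by the pending related arbitration (August 9, 2017 to April 28, 2018), pushing the deadline to May 5, 2019.
The emergency suspension of filing deadlines from November 15, 2018 to November 29, 2019 tolled the period for 379 days, extending the deadline to May 18, 2020.
The other events in the timeline have no effect on the limitation period under the stated rules.

May 18, 2020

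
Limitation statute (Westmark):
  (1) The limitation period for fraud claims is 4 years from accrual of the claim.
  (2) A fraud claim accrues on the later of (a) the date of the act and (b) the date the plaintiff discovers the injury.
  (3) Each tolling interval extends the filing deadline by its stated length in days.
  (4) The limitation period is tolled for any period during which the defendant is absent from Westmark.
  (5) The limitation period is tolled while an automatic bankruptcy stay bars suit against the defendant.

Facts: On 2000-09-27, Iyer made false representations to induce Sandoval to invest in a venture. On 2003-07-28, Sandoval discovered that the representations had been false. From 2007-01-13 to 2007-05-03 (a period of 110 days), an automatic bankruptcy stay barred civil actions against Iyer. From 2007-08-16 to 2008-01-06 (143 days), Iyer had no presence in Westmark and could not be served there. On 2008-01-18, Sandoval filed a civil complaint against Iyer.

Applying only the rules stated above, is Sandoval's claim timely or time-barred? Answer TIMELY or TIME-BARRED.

Taking the later of the act (2000-09-27) and discovery (2003-07-28), the claim accrued on 2003-07-28.
Adding the 4 years base period to 2003-07-28 gives a deadline of 2007-07-28, before any tolling.
The automatic bankruptcy stay from 2007-01-13 to 2007-05-03 tolled the period for 110 days, extending the deadline to 2007-11-15.
The defendant's absence from the jurisdiction from 2007-08-16 to 2008-01-06 tolled the period for 143 days, extending the deadline to 2008-04-06.
Sandoval filed on 2008-01-18, before the 2008-04-06 deadline, so the action is timely.

TIMELY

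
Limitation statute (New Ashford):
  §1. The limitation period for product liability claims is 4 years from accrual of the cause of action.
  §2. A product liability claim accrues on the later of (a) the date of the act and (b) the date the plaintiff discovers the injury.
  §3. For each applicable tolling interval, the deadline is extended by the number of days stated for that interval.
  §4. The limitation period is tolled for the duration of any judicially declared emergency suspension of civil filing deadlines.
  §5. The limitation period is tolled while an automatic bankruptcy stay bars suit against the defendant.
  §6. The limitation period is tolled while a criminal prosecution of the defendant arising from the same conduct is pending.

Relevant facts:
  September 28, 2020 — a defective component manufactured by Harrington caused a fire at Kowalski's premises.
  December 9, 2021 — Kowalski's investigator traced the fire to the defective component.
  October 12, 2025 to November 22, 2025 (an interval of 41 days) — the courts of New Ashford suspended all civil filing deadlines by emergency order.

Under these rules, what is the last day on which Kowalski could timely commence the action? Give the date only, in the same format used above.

Because discovery on December 9, 2021 post-dates the September 28, 2020 act, accrual under the later-of rule falls on December 9, 2021.
4 years from December 9, 2021 is December 9, 2025.
The period was tolled for 41 days by the emergency suspension of filing deadlines (October 12, 2025 to November 22, 2025), pushing the deadline to January 19, 2026.

January 19, 2026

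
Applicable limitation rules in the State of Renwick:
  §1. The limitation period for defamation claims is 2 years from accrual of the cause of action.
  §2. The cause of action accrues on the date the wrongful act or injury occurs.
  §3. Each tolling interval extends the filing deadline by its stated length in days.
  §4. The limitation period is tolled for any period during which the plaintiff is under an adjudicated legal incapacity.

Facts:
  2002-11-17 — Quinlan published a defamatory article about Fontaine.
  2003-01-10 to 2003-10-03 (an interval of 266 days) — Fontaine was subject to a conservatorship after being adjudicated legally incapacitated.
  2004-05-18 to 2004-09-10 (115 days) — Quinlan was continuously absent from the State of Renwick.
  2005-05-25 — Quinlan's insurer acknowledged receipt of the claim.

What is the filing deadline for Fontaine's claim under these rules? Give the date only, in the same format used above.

2005-08-10

The claim accrued on 2002-11-17, when the wrongful act occurred.
2 years from 2002-11-17 is 2004-11-17.
The plaintiff's legal incapacity from 2003-01-10 to 2003-10-03 tolled the period for 266 days, extending the deadline to 2005-08-10.
No stated provision tolls the period for the defendant's absence, so the interval from 2004-05-18 to 2004-09-10 has no effect on the deadline.
The other events in the timeline have no effect on the limitation period under the stated rules.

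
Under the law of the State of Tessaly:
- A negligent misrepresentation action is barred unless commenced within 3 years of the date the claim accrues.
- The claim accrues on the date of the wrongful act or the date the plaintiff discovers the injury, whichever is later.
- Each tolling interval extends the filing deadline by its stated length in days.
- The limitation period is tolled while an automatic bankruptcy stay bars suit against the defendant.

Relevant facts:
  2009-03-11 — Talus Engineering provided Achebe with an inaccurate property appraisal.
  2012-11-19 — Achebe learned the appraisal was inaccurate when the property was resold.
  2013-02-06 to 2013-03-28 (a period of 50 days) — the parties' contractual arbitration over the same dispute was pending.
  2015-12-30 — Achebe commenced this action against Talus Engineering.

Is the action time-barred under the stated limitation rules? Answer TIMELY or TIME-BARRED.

TIME-BARRED

The claim accrued on 2012-11-19 — the later of the 2009-03-11 act and the 2012-11-19 discovery.
Adding the 3 years base period to 2012-11-19 gives a deadline of 2015-11-19, before any tolling.
No stated provision tolls the period for a pending arbitration, so the interval from 2013-02-06 to 2013-03-28 has no effect on the deadline.
The 2015-12-30 filing falls after the 2015-11-19 deadline; the claim is time-barred.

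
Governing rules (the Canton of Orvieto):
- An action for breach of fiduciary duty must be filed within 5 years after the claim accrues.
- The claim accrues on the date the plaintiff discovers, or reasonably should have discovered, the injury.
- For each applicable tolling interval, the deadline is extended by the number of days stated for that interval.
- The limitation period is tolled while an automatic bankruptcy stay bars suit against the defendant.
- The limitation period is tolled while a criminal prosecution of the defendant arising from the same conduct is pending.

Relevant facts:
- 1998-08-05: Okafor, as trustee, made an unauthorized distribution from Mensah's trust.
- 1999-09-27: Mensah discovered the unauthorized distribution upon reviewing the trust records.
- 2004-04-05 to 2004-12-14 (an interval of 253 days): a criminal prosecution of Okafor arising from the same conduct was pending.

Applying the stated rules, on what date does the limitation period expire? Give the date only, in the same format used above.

2005-06-07

Under the discovery rule, the claim accrued on 1999-09-27, when Mensah discovered the injury — not on the 1998-08-05 date of the underlying act.
Adding the 5 years base period to 1999-09-27 gives a deadline of 2004-09-27, before any tolling.
The pending criminal prosecution from 2004-04-05 to 2004-12-14 tolled the period for 253 days, extending the deadline to 2005-06-07.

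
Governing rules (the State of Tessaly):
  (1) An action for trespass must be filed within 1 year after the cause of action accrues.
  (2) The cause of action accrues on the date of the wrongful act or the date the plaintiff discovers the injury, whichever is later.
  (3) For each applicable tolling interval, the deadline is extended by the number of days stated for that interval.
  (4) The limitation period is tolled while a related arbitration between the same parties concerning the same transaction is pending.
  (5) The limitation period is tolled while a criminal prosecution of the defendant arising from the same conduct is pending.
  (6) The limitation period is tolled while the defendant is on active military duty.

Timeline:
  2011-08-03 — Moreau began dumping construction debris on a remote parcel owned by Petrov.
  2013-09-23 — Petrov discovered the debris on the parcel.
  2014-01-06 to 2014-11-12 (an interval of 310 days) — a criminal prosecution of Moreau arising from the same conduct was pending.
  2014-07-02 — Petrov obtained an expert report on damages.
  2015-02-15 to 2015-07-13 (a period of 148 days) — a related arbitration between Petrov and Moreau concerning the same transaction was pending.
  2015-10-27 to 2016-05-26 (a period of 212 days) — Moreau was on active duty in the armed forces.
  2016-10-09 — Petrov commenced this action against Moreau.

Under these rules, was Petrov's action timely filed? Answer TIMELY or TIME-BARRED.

Taking the later of the act (2011-08-03) and discovery (2013-09-23), the claim accrued on 2013-09-23.
1 year from 2013-09-23 is 2014-09-23.
Because the pending criminal prosecution ran from 2014-01-06 to 2014-11-12, the deadline is extended by 310 days to 2015-07-30.
Because the pending related arbitration ran from 2015-02-15 to 2015-07-13, the deadline is extended by 148 days to 2015-12-25.
The period was tolled for 212 days by the defendant's active military service (2015-10-27 to 2016-05-26), pushing the deadline to 2016-07-24.
The other events in the timeline have no effect on the limitation period under the stated rules.
Petrov filed on 2016-10-09, after the 2016-07-24 deadline, so the action is time-barred.

TIME-BARRED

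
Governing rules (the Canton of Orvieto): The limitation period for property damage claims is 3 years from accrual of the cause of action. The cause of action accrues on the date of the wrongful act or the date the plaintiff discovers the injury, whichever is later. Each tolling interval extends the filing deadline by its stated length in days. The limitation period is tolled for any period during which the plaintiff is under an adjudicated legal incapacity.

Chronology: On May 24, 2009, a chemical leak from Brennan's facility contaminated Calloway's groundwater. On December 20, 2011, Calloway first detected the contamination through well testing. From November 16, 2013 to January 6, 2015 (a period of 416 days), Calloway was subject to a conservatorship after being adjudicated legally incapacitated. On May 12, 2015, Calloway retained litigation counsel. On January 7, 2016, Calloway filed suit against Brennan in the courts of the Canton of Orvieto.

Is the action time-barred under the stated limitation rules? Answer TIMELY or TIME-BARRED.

TIMELY

Because discovery on December 20, 2011 post-dates the May 24, 2009 act, accrual under the later-of rule falls on December 20, 2011.
3 years from December 20, 2011 is December 20, 2014.
The period was tolled for 416 days by the plaintiff's legal incapacity (November 16, 2013 to January 6, 2015), pushing the deadline to February 9, 2016.
None of the other events listed affects the running of the period under the stated rules.
The January 7, 2016 filing precedes the February 9, 2016 deadline; the claim is timely.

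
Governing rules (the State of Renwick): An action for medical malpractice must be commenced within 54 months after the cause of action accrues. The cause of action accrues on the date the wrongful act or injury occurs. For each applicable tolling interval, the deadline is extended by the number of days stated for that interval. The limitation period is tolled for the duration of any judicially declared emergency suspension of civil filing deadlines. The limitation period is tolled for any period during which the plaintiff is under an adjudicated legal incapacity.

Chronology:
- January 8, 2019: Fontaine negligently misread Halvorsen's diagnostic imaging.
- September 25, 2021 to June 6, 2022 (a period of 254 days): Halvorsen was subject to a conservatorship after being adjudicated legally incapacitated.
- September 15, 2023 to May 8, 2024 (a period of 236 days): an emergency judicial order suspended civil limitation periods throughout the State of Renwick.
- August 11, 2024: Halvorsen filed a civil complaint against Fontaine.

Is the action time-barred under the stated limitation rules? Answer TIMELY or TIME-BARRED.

TIMELY

The cause of action accrued on January 8, 2019, the date of the act.
54 months from January 8, 2019 is July 8, 2023.
The period was tolled for 254 days by the plaintiff's legal incapacity (September 25, 2021 to June 6, 2022), pushing the deadline to March 18, 2024.
The period was tolled for 236 days by the emergency suspension of filing deadlines (September 15, 2023 to May 8, 2024), pushing the deadline to November 9, 2024.
The August 11, 2024 filing precedes the November 9, 2024 deadline; the claim is timely.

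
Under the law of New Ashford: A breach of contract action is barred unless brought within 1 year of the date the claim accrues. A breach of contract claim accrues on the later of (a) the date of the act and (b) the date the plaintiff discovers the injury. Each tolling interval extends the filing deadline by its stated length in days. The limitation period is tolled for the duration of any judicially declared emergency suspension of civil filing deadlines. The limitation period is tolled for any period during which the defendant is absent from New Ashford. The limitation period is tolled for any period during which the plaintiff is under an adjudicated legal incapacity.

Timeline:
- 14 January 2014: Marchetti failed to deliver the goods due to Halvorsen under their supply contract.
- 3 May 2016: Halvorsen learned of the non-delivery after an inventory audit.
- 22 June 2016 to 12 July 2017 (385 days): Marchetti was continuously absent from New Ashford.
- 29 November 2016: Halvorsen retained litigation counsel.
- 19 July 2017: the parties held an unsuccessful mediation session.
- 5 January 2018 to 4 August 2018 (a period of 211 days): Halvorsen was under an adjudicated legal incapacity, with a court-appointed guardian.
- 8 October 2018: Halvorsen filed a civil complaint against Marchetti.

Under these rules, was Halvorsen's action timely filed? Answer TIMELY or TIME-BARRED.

TIMELY

Because discovery on 3 May 2016 post-dates the 14 January 2014 act, accrual under the later-of rule falls on 3 May 2016.
1 year from 3 May 2016 is 3 May 2017.
The defendant's absence from the jurisdiction from 22 June 2016 to 12 July 2017 tolled the period for 385 days, extending the deadline to 23 May 2018.
The period was tolled for 211 days by the plaintiff's legal incapacity (5 January 2018 to 4 August 2018), pushing the deadline to 20 December 2018.
Nothing else in the chronology tolls or restarts the period.
The 8 October 2018 filing precedes the 20 December 2018 deadline; the claim is timely.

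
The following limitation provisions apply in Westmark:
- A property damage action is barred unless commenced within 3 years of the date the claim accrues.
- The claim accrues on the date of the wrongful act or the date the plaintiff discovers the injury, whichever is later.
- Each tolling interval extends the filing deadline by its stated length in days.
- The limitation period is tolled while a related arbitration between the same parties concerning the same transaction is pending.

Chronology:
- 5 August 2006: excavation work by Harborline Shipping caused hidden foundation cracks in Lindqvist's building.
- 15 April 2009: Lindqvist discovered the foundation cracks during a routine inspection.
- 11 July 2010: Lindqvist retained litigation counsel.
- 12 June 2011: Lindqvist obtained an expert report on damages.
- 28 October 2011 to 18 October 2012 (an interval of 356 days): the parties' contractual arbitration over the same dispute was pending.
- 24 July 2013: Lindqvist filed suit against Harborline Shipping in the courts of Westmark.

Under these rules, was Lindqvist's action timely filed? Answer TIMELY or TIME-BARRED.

Because discovery on 15 April 2009 post-dates the 5 August 2006 act, accrual under the later-of rule falls on 15 April 2009.
The untolled deadline — 3 years after 15 April 2009 — is 15 April 2012.
The period was tolled for 356 days by the pending related arbitration (28 October 2011 to 18 October 2012), pushing the deadline to 6 April 2013.
Nothing else in the chronology tolls or restarts the period.
Filing on 24 July 2013 missed the 6 April 2013 deadline — the action is time-barred.

TIME-BARRED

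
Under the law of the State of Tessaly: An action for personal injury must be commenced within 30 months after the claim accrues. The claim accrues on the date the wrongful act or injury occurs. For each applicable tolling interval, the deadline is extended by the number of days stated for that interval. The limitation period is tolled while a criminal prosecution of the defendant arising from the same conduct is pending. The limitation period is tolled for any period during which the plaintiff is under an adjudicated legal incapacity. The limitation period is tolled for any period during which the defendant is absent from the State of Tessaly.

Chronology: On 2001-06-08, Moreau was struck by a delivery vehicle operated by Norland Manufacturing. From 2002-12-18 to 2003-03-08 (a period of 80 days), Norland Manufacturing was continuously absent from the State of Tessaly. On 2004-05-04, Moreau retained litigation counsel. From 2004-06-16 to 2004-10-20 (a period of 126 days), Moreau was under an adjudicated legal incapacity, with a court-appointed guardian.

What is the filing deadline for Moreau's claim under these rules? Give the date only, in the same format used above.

The limitation period began to run on 2001-06-08.
30 months from 2001-06-08 is 2003-12-08.
The defendant's absence from the jurisdiction from 2002-12-18 to 2003-03-08 tolled the period for 80 days, extending the deadline to 2004-02-26.
The plaintiff's legal incapacity from 2004-06-16 to 2004-10-20 began after the period had already run on 2004-02-26, so it has no tolling effect.
None of the other events listed affects the running of the period under the stated rules.

2004-02-26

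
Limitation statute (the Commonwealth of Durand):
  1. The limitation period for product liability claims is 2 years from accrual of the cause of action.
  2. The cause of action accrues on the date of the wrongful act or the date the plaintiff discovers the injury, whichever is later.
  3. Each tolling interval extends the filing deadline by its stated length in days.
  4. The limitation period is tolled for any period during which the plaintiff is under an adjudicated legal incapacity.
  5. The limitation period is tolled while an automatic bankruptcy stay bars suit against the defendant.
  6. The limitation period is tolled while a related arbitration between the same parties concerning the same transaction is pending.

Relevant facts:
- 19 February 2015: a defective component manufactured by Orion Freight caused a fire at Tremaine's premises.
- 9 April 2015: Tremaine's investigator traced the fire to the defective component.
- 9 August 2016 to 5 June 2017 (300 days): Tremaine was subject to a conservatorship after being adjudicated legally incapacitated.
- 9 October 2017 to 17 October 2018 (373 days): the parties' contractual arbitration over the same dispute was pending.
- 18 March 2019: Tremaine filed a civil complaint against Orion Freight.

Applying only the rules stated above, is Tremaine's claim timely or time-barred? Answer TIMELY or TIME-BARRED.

TIME-BARRED

Taking the later of the act (19 February 2015) and discovery (9 April 2015), the claim accrued on 9 April 2015.
2 years from 9 April 2015 is 9 April 2017.
The plaintiff's legal incapacity from 9 August 2016 to 5 June 2017 tolled the period for 300 days, extending the deadline to 3 February 2018.
The pending related arbitration from 9 October 2017 to 17 October 2018 tolled the period for 373 days, extending the deadline to 11 February 2019.
Filing on 18 March 2019 missed the 11 February 2019 deadline — the action is time-barred.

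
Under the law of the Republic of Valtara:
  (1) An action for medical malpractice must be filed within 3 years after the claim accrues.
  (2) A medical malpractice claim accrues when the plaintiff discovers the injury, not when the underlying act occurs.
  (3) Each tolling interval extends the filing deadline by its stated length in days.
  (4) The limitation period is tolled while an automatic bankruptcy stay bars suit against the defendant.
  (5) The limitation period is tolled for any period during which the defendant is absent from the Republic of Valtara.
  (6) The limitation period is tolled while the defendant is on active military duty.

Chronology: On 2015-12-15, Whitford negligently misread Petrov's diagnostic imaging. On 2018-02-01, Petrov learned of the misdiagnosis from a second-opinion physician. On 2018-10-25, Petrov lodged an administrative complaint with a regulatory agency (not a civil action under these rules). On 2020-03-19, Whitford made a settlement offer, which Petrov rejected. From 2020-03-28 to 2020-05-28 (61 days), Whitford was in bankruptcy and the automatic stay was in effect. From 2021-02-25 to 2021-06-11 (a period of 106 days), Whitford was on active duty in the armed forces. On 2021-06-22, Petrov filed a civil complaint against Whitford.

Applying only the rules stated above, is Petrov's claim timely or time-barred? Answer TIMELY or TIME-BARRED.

Under the discovery rule, the claim accrued on 2018-02-01, when Petrov discovered the injury — not on the 2015-12-15 date of the underlying act.
3 years from 2018-02-01 is 2021-02-01.
The automatic bankruptcy stay from 2020-03-28 to 2020-05-28 tolled the period for 61 days, extending the deadline to 2021-04-03.
The period was tolled for 106 days by the defendant's active military service (2021-02-25 to 2021-06-11), pushing the deadline to 2021-07-18.
None of the other events listed affects the running of the period under the stated rules.
Filing on 2021-06-22 beat the 2021-07-18 deadline — the action is timely.

TIMELY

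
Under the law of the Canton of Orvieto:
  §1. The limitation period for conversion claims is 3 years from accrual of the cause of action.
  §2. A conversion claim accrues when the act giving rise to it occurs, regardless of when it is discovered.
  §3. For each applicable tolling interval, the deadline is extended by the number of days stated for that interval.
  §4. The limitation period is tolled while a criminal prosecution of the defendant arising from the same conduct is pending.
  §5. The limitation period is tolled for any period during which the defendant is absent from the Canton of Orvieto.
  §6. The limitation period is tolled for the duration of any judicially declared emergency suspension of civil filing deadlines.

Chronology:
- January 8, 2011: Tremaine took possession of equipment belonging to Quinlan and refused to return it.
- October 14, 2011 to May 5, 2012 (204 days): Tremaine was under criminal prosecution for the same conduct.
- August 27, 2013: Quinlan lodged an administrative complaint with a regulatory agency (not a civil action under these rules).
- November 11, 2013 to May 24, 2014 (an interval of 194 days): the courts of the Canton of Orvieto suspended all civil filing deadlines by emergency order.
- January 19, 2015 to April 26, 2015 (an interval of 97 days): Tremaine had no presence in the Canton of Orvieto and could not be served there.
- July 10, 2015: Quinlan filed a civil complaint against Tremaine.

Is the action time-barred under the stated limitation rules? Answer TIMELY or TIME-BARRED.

The claim accrued on January 8, 2011, when the wrongful act occurred.
The untolled deadline — 3 years after January 8, 2011 — is January 8, 2014.
The period was tolled for 204 days by the pending criminal prosecution (October 14, 2011 to May 5, 2012), pushing the deadline to July 31, 2014.
The emergency suspension of filing deadlines from November 11, 2013 to May 24, 2014 tolled the period for 194 days, extending the deadline to February 10, 2015.
The period was tolled for 97 days by the defendant's absence from the jurisdiction (January 19, 2015 to April 26, 2015), pushing the deadline to May 18, 2015.
Nothing else in the chronology tolls or restarts the period.
The July 10, 2015 filing falls after the May 18, 2015 deadline; the claim is time-barred.

TIME-BARRED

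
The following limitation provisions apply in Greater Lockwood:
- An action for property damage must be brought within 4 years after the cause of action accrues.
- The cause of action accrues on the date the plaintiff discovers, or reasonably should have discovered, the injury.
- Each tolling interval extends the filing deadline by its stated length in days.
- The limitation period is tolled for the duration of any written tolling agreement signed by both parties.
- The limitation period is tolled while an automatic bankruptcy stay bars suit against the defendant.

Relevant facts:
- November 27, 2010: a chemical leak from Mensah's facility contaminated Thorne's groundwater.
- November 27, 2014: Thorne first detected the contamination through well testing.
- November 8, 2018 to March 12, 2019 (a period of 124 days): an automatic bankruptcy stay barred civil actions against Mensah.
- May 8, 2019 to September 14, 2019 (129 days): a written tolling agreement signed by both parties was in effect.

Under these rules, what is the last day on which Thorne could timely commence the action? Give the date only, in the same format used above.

Under the discovery rule, the claim accrued on November 27, 2014, when Thorne discovered the injury — not on the November 27, 2010 date of the underlying act.
4 years from November 27, 2014 is November 27, 2018.
Because the automatic bankruptcy stay ran from November 8, 2018 to March 12, 2019, the deadline is extended by 124 days to March 31, 2019.
The written tolling agreement starting May 8, 2019 came too late — the period had run on March 31, 2019 — and so does not extend the deadline.

March 31, 2019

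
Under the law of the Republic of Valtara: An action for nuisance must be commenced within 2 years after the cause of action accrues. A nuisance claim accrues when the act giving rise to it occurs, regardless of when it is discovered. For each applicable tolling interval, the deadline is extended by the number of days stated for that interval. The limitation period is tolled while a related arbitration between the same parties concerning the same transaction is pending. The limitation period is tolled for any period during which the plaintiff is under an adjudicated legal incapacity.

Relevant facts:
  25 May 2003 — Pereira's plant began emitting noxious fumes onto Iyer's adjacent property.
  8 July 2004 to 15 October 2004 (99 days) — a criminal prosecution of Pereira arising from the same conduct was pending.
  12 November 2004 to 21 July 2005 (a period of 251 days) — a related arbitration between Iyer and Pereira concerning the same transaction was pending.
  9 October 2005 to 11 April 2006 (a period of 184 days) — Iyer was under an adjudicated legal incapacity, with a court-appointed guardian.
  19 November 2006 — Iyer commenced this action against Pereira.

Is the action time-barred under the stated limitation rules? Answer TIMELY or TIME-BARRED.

TIME-BARRED

The cause of action accrued on 25 May 2003, the date of the act.
Adding the 2 years base period to 25 May 2003 gives a deadline of 25 May 2005, before any tolling.
The pending related arbitration from 12 November 2004 to 21 July 2005 tolled the period for 251 days, extending the deadline to 31 January 2006.
Because the plaintiff's legal incapacity ran from 9 October 2005 to 11 April 2006, the deadline is extended by 184 days to 3 August 2006.
No stated provision tolls the period for a criminal prosecution, so the interval from 8 July 2004 to 15 October 2004 has no effect on the deadline.
The 19 November 2006 filing falls after the 3 August 2006 deadline; the claim is time-barred.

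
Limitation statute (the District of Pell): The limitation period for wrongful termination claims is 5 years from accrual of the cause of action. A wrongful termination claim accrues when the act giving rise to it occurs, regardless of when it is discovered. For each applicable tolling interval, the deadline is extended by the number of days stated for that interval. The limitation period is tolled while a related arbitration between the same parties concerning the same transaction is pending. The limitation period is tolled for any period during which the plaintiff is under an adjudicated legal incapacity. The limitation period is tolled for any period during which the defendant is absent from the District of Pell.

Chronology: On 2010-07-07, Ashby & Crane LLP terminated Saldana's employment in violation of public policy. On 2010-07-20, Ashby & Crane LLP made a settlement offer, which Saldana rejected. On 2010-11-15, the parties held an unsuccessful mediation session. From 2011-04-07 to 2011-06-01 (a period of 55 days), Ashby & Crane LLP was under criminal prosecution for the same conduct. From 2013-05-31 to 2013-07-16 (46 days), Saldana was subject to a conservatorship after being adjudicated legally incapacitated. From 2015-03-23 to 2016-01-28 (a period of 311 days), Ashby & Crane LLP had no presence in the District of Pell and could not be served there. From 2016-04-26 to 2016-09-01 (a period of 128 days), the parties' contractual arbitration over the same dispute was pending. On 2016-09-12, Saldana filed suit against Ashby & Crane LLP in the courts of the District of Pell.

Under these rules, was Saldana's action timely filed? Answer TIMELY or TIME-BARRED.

The limitation period began to run on 2010-07-07.
The untolled deadline — 5 years after 2010-07-07 — is 2015-07-07.
Because the plaintiff's legal incapacity ran from 2013-05-31 to 2013-07-16, the deadline is extended by 46 days to 2015-08-22.
The period was tolled for 311 days by the defendant's absence from the jurisdiction (2015-03-23 to 2016-01-28), pushing the deadline to 2016-06-28.
The pending related arbitration from 2016-04-26 to 2016-09-01 tolled the period for 128 days, extending the deadline to 2016-11-03.
No stated provision tolls the period for a criminal prosecution, so the interval from 2011-04-07 to 2011-06-01 has no effect on the deadline.
None of the other events listed affects the running of the period under the stated rules.
The 2016-09-12 filing precedes the 2016-11-03 deadline; the claim is timely.

TIMELY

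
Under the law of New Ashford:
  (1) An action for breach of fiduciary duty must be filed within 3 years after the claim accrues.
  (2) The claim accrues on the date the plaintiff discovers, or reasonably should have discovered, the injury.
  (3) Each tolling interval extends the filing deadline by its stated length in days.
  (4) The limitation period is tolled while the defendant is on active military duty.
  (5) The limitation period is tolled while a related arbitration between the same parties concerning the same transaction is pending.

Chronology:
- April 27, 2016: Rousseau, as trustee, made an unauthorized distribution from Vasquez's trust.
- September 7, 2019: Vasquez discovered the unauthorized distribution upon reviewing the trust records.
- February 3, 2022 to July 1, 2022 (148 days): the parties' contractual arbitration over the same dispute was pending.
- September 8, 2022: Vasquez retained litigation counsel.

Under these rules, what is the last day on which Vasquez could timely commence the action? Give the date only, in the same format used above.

February 2, 2023

Under the discovery rule, the claim accrued on September 7, 2019, when Vasquez discovered the injury — not on the April 27, 2016 date of the underlying act.
The untolled deadline — 3 years after September 7, 2019 — is September 7, 2022.
The period was tolled for 148 days by the pending related arbitration (February 3, 2022 to July 1, 2022), pushing the deadline to February 2, 2023.
None of the other events listed affects the running of the period under the stated rules.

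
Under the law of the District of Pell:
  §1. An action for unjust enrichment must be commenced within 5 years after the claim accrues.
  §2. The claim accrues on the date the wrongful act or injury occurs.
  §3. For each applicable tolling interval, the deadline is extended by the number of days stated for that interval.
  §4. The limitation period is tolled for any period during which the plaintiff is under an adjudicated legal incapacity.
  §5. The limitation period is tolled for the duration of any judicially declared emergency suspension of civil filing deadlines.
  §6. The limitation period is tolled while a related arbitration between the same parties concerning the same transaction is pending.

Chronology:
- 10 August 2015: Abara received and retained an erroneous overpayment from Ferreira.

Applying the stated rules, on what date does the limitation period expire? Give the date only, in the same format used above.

10 August 2020

The claim accrued on 10 August 2015, the date of the act.
Adding the 5 years base period to 10 August 2015 gives a deadline of 10 August 2020, before any tolling.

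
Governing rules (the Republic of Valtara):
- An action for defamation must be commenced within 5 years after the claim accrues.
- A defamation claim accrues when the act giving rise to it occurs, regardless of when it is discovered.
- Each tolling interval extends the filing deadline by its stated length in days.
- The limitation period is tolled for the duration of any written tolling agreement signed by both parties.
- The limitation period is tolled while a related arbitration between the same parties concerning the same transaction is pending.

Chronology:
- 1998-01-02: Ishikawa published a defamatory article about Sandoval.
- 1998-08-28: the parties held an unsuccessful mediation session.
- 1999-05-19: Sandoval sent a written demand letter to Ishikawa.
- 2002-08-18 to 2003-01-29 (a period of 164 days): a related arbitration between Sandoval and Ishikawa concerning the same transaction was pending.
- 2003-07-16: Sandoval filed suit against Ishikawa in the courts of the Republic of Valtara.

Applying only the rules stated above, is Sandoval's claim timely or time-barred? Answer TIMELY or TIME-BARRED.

The claim accrued on 1998-01-02, the date of the act.
5 years from 1998-01-02 is 2003-01-02.
The pending related arbitration from 2002-08-18 to 2003-01-29 tolled the period for 164 days, extending the deadline to 2003-06-15.
The other events in the timeline have no effect on the limitation period under the stated rules.
The 2003-07-16 filing falls after the 2003-06-15 deadline; the claim is time-barred.

TIME-BARRED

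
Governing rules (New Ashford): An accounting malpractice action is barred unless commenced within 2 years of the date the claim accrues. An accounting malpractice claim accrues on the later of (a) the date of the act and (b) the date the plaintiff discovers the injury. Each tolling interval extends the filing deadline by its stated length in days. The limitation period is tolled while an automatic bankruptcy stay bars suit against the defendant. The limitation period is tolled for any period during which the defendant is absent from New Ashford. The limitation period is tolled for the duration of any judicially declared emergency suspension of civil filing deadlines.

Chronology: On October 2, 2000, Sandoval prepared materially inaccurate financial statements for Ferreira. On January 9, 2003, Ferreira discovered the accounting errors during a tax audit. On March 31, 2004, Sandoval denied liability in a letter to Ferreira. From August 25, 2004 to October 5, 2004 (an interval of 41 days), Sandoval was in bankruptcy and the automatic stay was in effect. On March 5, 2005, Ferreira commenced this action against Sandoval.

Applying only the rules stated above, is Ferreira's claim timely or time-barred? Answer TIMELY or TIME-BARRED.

TIME-BARRED

The claim accrued on January 9, 2003 — the later of the October 2, 2000 act and the January 9, 2003 discovery.
2 years from January 9, 2003 is January 9, 2005.
The period was tolled for 41 days by the automatic bankruptcy stay (August 25, 2004 to October 5, 2004), pushing the deadline to February 19, 2005.
None of the other events listed affects the running of the period under the stated rules.
The March 5, 2005 filing falls after the February 19, 2005 deadline; the claim is time-barred.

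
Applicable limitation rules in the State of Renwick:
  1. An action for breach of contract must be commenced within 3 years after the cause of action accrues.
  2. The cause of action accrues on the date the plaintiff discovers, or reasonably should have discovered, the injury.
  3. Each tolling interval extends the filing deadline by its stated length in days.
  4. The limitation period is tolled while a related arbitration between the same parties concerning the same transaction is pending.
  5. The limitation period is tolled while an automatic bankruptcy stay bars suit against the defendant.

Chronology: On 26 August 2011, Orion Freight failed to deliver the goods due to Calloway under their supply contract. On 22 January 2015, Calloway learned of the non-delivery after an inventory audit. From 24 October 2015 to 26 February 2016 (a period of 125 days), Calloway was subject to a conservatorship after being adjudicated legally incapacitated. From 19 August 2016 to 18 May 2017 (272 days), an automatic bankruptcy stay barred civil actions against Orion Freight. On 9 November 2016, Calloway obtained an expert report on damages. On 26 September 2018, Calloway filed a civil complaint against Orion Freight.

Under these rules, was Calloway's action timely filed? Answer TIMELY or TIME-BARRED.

TIMELY

The claim did not accrue until Calloway discovered the injury on 22 January 2015; the 26 August 2011 act date does not start the clock under the stated rule.
Adding the 3 years base period to 22 January 2015 gives a deadline of 22 January 2018, before any tolling.
The automatic bankruptcy stay from 19 August 2016 to 18 May 2017 tolled the period for 272 days, extending the deadline to 21 October 2018.
No stated provision tolls the period for the plaintiff's incapacity, so the interval from 24 October 2015 to 26 February 2016 has no effect on the deadline.
The other events in the timeline have no effect on the limitation period under the stated rules.
Calloway filed on 26 September 2018, before the 21 October 2018 deadline, so the action is timely.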